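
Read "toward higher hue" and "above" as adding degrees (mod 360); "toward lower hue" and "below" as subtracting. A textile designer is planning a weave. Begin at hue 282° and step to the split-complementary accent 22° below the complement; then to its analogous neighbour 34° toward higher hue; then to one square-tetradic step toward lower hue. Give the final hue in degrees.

+158° (split-comp 22° ↓): 282 + 158 = 440 → 440 − 360 = 80°
+34° (analog 34° ↑): 80 + 34 = 114°
−90° (square ↓): 114 − 90 = 24°

24°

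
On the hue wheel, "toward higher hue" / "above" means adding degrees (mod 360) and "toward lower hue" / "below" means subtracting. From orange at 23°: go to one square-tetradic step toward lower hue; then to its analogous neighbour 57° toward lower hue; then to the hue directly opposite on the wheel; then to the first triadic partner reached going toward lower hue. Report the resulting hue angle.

296°

−90° (square ↓): 23 − 90 = -67 → -67 + 360 = 293°
−57° (analog 57° ↓): 293 − 57 = 236°
+180° (complement): 236 + 180 = 416 → 416 − 360 = 56°
−120° (triadic ↓): 56 − 120 = -64 → -64 + 360 = 296°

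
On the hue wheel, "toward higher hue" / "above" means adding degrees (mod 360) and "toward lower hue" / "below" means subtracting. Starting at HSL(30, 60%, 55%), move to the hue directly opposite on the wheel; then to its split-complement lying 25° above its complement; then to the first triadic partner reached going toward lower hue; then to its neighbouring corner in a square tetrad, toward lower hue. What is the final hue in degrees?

205°

complement +180°: 30 + 180 = 210°
split-comp 25° ↑ +205°: 210 + 205 = 415 → 415 − 360 = 55°
triadic ↓ −120°: 55 − 120 = -65 → -65 + 360 = 295°
square ↓ −90°: 295 − 90 = 205°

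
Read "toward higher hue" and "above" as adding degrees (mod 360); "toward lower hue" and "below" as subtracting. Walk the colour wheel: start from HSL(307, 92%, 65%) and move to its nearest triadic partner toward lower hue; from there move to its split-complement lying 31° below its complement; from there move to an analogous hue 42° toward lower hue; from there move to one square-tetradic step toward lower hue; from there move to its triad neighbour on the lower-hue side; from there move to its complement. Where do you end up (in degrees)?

264°

−120° (triadic ↓): 307 − 120 = 187°
+149° (split-comp 31° ↓): 187 + 149 = 336°
−42° (analog 42° ↓): 336 − 42 = 294°
−90° (square ↓): 294 − 90 = 204°
−120° (triadic ↓): 204 − 120 = 84°
+180° (complement): 84 + 180 = 264°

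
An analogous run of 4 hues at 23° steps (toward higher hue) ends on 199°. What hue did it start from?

3 steps of 23° (toward higher hue) give a net shift of +69°.
Start = end − shift: 199 − 69 = 130°

130°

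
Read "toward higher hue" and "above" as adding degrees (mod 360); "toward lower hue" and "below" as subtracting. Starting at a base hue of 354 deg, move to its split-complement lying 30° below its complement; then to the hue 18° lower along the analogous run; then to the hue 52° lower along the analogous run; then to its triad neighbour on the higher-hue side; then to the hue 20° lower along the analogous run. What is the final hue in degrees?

174°

+150° (split-comp 30° ↓): 354 + 150 = 504 → 504 − 360 = 144°
−18° (analog 18° ↓): 144 − 18 = 126°
−52° (analog 52° ↓): 126 − 52 = 74°
+120° (triadic ↑): 74 + 120 = 194°
−20° (analog 20° ↓): 194 − 20 = 174°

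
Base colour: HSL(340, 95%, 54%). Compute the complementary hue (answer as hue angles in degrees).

The complement sits 180° across the wheel.
340 + 180 = 520 → 520 − 360 = 160°

160°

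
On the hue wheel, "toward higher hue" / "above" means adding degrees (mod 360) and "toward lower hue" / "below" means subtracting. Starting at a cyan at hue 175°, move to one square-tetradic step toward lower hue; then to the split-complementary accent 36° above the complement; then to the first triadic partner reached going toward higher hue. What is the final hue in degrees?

square ↓ −90°: 175 − 90 = 85°
split-comp 36° ↑ +216°: 85 + 216 = 301°
triadic ↑ +120°: 301 + 120 = 421 → 421 − 360 = 61°

61°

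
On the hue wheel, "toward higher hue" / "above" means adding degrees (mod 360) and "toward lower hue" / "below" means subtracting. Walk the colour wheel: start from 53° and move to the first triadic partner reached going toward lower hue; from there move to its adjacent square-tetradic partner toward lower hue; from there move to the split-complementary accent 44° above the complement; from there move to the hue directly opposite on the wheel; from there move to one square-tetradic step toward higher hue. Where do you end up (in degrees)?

337°

−120° (triadic ↓): 53 − 120 = -67 → -67 + 360 = 293°
−90° (square ↓): 293 − 90 = 203°
+224° (split-comp 44° ↑): 203 + 224 = 427 → 427 − 360 = 67°
+180° (complement): 67 + 180 = 247°
+90° (square ↑): 247 + 90 = 337°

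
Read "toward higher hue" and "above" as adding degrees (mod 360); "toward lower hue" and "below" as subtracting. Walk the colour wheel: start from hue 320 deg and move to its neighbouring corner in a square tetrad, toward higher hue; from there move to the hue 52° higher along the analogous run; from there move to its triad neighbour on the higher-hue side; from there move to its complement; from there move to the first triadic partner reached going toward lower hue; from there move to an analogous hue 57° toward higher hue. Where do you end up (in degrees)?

320 + 90 = 410 → 410 − 360 = 50°   (square ↑)
50 + 52 = 102°   (analog 52° ↑)
102 + 120 = 222°   (triadic ↑)
222 + 180 = 402 → 402 − 360 = 42°   (complement)
42 − 120 = -78 → -78 + 360 = 282°   (triadic ↓)
282 + 57 = 339°   (analog 57° ↑)

339°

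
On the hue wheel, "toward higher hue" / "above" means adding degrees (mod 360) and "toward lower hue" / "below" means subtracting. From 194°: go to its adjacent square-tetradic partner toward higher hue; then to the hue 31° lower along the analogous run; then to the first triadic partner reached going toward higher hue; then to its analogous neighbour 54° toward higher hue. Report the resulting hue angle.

+90° (square ↑): 194 + 90 = 284°
−31° (analog 31° ↓): 284 − 31 = 253°
+120° (triadic ↑): 253 + 120 = 373 → 373 − 360 = 13°
+54° (analog 54° ↑): 13 + 54 = 67°

67°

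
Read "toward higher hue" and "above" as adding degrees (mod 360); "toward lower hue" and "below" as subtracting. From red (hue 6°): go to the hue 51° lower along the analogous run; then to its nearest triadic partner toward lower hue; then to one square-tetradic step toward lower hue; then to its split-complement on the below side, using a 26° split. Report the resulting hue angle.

−51° (analog 51° ↓): 6 − 51 = -45 → -45 + 360 = 315°
−120° (triadic ↓): 315 − 120 = 195°
−90° (square ↓): 195 − 90 = 105°
+154° (split-comp 26° ↓): 105 + 154 = 259°

259°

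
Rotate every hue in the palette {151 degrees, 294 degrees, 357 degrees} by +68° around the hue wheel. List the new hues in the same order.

219°, 2°, 65°

151 + 68 = 219°
294 + 68 = 362 → 362 − 360 = 2°
357 + 68 = 425 → 425 − 360 = 65°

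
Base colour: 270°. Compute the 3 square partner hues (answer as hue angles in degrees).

A square tetradic scheme places four hues every 90°.
270 + 90 = 360 → 360 − 360 = 0°
270 + 180 = 450 → 450 − 360 = 90°
270 + 270 = 540 → 540 − 360 = 180°

0°, 90°, and 180°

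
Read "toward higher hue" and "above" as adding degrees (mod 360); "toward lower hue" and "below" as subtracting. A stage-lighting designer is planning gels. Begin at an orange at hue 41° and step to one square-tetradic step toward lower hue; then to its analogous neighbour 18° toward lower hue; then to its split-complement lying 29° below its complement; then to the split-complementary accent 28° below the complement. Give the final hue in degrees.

square ↓ −90°: 41 − 90 = -49 → -49 + 360 = 311°
analog 18° ↓ −18°: 311 − 18 = 293°
split-comp 29° ↓ +151°: 293 + 151 = 444 → 444 − 360 = 84°
split-comp 28° ↓ +152°: 84 + 152 = 236°

236°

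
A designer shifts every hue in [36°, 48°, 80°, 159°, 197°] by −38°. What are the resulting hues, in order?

358°, 10°, 42°, 121°, 159°

36 − 38 = -2 → -2 + 360 = 358°
48 − 38 = 10°
80 − 38 = 42°
159 − 38 = 121°
197 − 38 = 159°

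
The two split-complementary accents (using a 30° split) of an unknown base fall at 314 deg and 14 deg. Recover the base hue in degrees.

The accents sit 30° either side of the complement, so the complement is their short-arc midpoint on the wheel.
Short-arc midpoint of 314° and 14°: 344°.
Base is 180° from the complement: 344 − 180 = 164°

164°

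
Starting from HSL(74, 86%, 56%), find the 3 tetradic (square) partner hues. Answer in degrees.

164°, 254°, and 344°

74 + 90 = 164°
74 + 180 = 254°
74 + 270 = 344°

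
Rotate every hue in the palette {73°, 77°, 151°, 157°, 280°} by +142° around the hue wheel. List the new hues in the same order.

215°, 219°, 293°, 299°, 62°

73 + 142 = 215°
77 + 142 = 219°
151 + 142 = 293°
157 + 142 = 299°
280 + 142 = 422 → 422 − 360 = 62°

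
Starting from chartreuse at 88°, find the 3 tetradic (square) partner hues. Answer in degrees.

A square tetradic scheme places four hues every 90°.
88 + 90 = 178°
88 + 180 = 268°
88 + 270 = 358°

178°, 268°, and 358°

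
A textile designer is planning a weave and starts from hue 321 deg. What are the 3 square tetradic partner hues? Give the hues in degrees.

51°, 141°, 231°

A square tetradic scheme places four hues every 90°.
321 + 90 = 411 → 411 − 360 = 51°
321 + 180 = 501 → 501 − 360 = 141°
321 + 270 = 591 → 591 − 360 = 231°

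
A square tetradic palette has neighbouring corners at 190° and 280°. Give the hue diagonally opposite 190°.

A square tetradic scheme places four hues 90° apart; opposite corners are 180° apart.
190 + 180 = 370 → 370 − 360 = 10°

10°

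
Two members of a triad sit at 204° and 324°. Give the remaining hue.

A triad spaces three hues 120° apart.
The full set is {84°, 204°, 324°}.

84°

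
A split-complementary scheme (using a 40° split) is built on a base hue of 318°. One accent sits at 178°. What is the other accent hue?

Split-complementary hues sit 40° either side of the complement.
Complement of the base 318°: 318 + 180 = 498 → 498 − 360 = 138°
The given accent 178° is 40° one side of 138°; the other accent sits 40° the other side: 138 − 40 = 98°

98°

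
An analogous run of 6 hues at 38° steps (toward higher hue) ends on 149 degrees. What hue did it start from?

319°

5 steps of 38° (toward higher hue) give a net shift of +190°.
Start = end − shift: 149 − 190 = -41 → -41 + 360 = 319°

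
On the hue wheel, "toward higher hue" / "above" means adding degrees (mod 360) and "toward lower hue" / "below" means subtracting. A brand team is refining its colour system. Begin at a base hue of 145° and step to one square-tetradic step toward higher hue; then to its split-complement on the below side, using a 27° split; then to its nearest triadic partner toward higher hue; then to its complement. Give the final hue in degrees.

328°

145 + 90 = 235°   (square ↑)
235 + 153 = 388 → 388 − 360 = 28°   (split-comp 27° ↓)
28 + 120 = 148°   (triadic ↑)
148 + 180 = 328°   (complement)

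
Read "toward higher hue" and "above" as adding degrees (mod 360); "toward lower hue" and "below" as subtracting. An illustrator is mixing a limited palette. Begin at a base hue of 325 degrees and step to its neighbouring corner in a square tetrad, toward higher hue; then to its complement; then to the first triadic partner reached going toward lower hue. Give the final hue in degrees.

115°

square ↑ +90°: 325 + 90 = 415 → 415 − 360 = 55°
complement +180°: 55 + 180 = 235°
triadic ↓ −120°: 235 − 120 = 115°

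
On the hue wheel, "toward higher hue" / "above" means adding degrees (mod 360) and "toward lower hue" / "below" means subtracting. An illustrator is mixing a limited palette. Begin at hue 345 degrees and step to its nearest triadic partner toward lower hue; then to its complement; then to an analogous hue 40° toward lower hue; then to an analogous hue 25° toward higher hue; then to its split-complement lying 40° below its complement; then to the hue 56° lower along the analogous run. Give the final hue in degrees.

triadic ↓ −120°: 345 − 120 = 225°
complement +180°: 225 + 180 = 405 → 405 − 360 = 45°
analog 40° ↓ −40°: 45 − 40 = 5°
analog 25° ↑ +25°: 5 + 25 = 30°
split-comp 40° ↓ +140°: 30 + 140 = 170°
analog 56° ↓ −56°: 170 − 56 = 114°

114°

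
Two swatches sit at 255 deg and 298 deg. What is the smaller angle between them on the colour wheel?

43°

|255 − 298| = 43.
43 ≤ 180, so the shorter arc is 43°.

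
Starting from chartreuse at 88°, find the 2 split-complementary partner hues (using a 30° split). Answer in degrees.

238° and 298°

Split-complementary hues sit 30° either side of the complement.
Complement of 88°: 88 + 180 = 268°
268 − 30 = 238°
268 + 30 = 298°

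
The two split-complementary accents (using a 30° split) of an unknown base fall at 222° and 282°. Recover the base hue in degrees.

72°

The accents sit 30° either side of the complement, so the complement is their short-arc midpoint on the wheel.
Short-arc midpoint of 222° and 282°: 252°.
Base is 180° from the complement: 252 − 180 = 72°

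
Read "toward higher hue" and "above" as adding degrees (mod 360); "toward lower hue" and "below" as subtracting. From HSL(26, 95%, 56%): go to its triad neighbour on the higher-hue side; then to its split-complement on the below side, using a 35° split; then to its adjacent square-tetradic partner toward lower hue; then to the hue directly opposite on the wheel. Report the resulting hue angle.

26 + 120 = 146°   (triadic ↑)
146 + 145 = 291°   (split-comp 35° ↓)
291 − 90 = 201°   (square ↓)
201 + 180 = 381 → 381 − 360 = 21°   (complement)

21°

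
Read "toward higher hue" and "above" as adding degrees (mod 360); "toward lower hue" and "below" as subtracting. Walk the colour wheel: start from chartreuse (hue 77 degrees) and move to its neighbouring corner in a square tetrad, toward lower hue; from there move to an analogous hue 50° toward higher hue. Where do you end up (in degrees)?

37°

square ↓ −90°: 77 − 90 = -13 → -13 + 360 = 347°
analog 50° ↑ +50°: 347 + 50 = 397 → 397 − 360 = 37°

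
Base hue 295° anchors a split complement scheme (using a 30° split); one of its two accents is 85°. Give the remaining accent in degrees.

145°

Split-complementary hues sit 30° either side of the complement.
Complement of the base 295°: 295 + 180 = 475 → 475 − 360 = 115°
The given accent 85° is 30° one side of 115°; the other accent sits 30° the other side: 115 + 30 = 145°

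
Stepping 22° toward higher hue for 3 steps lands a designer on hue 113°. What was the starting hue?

3 steps of 22° (toward higher hue) give a net shift of +66°.
Start = end − shift: 113 − 66 = 47°

47°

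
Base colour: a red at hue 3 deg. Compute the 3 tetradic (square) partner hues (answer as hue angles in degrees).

3 + 90 = 93°
3 + 180 = 183°
3 + 270 = 273°

93°, 183°, and 273°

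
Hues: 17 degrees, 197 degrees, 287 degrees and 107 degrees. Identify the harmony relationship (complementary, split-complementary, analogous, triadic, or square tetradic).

Sort the hues: 17°, 107°, 197°, 287°.
Successive gaps around the wheel: 90°, 90°, 90°, 90°.
Four hues every 90° form a square tetradic scheme.

square tetradic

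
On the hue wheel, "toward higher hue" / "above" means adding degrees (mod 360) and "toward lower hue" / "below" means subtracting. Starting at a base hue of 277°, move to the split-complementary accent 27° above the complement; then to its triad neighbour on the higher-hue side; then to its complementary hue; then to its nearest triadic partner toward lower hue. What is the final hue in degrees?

304°

+207° (split-comp 27° ↑): 277 + 207 = 484 → 484 − 360 = 124°
+120° (triadic ↑): 124 + 120 = 244°
+180° (complement): 244 + 180 = 424 → 424 − 360 = 64°
−120° (triadic ↓): 64 − 120 = -56 → -56 + 360 = 304°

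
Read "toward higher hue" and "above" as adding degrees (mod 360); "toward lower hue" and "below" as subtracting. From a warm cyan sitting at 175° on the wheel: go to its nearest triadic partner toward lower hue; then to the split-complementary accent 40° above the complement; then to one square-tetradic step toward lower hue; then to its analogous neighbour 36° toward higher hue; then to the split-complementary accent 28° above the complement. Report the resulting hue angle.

69°

−120° (triadic ↓): 175 − 120 = 55°
+220° (split-comp 40° ↑): 55 + 220 = 275°
−90° (square ↓): 275 − 90 = 185°
+36° (analog 36° ↑): 185 + 36 = 221°
+208° (split-comp 28° ↑): 221 + 208 = 429 → 429 − 360 = 69°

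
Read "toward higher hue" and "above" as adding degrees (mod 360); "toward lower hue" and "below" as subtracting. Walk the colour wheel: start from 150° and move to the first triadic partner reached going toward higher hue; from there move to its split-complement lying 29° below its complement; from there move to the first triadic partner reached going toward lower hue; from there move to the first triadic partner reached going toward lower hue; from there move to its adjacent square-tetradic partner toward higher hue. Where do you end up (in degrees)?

triadic ↑ +120°: 150 + 120 = 270°
split-comp 29° ↓ +151°: 270 + 151 = 421 → 421 − 360 = 61°
triadic ↓ −120°: 61 − 120 = -59 → -59 + 360 = 301°
triadic ↓ −120°: 301 − 120 = 181°
square ↑ +90°: 181 + 90 = 271°

271°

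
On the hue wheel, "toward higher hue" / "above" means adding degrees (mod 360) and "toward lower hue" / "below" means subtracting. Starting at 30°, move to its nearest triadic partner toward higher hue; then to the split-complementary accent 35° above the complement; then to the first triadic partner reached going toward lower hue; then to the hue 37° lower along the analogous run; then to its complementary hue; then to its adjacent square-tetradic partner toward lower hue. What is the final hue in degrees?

triadic ↑ +120°: 30 + 120 = 150°
split-comp 35° ↑ +215°: 150 + 215 = 365 → 365 − 360 = 5°
triadic ↓ −120°: 5 − 120 = -115 → -115 + 360 = 245°
analog 37° ↓ −37°: 245 − 37 = 208°
complement +180°: 208 + 180 = 388 → 388 − 360 = 28°
square ↓ −90°: 28 − 90 = -62 → -62 + 360 = 298°

298°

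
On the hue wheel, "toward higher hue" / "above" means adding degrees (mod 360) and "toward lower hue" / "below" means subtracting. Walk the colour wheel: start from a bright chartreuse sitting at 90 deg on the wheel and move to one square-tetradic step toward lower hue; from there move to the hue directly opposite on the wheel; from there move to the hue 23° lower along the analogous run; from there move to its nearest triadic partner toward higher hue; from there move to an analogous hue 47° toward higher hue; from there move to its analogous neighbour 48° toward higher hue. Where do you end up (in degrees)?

90 − 90 = 0°   (square ↓)
0 + 180 = 180°   (complement)
180 − 23 = 157°   (analog 23° ↓)
157 + 120 = 277°   (triadic ↑)
277 + 47 = 324°   (analog 47° ↑)
324 + 48 = 372 → 372 − 360 = 12°   (analog 48° ↑)

12°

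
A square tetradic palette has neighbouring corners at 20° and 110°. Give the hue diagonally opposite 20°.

200°

A square tetradic scheme places four hues 90° apart; opposite corners are 180° apart.
20 + 180 = 200°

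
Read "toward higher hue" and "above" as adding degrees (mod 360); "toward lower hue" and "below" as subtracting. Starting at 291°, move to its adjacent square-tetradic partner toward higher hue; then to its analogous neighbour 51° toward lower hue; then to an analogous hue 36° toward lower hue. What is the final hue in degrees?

294°

square ↑ +90°: 291 + 90 = 381 → 381 − 360 = 21°
analog 51° ↓ −51°: 21 − 51 = -30 → -30 + 360 = 330°
analog 36° ↓ −36°: 330 − 36 = 294°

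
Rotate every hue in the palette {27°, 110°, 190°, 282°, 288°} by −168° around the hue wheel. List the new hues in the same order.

27 − 168 = -141 → -141 + 360 = 219°
110 − 168 = -58 → -58 + 360 = 302°
190 − 168 = 22°
282 − 168 = 114°
288 − 168 = 120°

219°, 302°, 22°, 114°, 120°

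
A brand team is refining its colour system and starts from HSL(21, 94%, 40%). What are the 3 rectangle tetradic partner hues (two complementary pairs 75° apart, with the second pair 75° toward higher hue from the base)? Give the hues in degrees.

96°, 201°, 276°

A rectangular tetradic uses two complementary pairs 75° apart: offsets 0°, 75°, 180°, 255°.
21 + 75 = 96°
21 + 180 = 201°
21 + 255 = 276°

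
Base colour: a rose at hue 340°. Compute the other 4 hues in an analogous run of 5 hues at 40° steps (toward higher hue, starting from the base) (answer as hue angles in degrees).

340 + 40 = 380 → 380 − 360 = 20°
340 + 80 = 420 → 420 − 360 = 60°
340 + 120 = 460 → 460 − 360 = 100°
340 + 160 = 500 → 500 − 360 = 140°

20°, 60°, 100°, 140°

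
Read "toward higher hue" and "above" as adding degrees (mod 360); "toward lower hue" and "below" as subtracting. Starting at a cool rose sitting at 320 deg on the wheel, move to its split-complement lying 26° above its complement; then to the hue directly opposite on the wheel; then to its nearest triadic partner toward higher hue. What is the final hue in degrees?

106°

320 + 206 = 526 → 526 − 360 = 166°   (split-comp 26° ↑)
166 + 180 = 346°   (complement)
346 + 120 = 466 → 466 − 360 = 106°   (triadic ↑)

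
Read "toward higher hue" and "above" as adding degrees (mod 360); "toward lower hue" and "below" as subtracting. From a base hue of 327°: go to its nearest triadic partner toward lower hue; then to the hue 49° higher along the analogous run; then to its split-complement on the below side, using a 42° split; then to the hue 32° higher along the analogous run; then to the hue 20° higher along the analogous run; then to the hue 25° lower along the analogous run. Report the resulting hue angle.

61°

327 − 120 = 207°   (triadic ↓)
207 + 49 = 256°   (analog 49° ↑)
256 + 138 = 394 → 394 − 360 = 34°   (split-comp 42° ↓)
34 + 32 = 66°   (analog 32° ↑)
66 + 20 = 86°   (analog 20° ↑)
86 − 25 = 61°   (analog 25° ↓)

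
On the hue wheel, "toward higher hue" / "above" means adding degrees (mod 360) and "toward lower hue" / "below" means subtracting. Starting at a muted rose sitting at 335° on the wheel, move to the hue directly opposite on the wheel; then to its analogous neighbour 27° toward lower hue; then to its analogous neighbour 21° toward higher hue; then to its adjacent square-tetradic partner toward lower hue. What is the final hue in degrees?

complement +180°: 335 + 180 = 515 → 515 − 360 = 155°
analog 27° ↓ −27°: 155 − 27 = 128°
analog 21° ↑ +21°: 128 + 21 = 149°
square ↓ −90°: 149 − 90 = 59°

59°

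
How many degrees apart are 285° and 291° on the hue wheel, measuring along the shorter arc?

|285 − 291| = 6.
6 ≤ 180, so the shorter arc is 6°.

6°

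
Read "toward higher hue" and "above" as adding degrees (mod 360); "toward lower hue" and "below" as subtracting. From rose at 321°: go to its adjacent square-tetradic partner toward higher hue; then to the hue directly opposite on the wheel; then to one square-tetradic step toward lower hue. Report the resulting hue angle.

141°

321 + 90 = 411 → 411 − 360 = 51°   (square ↑)
51 + 180 = 231°   (complement)
231 − 90 = 141°   (square ↓)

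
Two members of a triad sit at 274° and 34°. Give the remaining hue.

154°

A triad spaces three hues 120° apart.
The full set is {34°, 154°, 274°}.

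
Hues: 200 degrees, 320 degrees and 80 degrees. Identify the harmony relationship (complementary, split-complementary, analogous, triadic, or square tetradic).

triadic

Sort the hues: 80°, 200°, 320°.
Successive gaps around the wheel: 120°, 120°, 120°.
Three hues equally spaced 120° apart form a triad.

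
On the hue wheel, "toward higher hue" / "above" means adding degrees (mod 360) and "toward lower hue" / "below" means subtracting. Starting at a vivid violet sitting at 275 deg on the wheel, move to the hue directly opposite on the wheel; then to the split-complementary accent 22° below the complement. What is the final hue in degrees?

275 + 180 = 455 → 455 − 360 = 95°   (complement)
95 + 158 = 253°   (split-comp 22° ↓)

253°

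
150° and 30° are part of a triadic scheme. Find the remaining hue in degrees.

270°

A triad places three hues 120° apart.
The full set through 30° is {30°, 150°, 270°}.
Given {30°, 150°}, the missing hue is 270°.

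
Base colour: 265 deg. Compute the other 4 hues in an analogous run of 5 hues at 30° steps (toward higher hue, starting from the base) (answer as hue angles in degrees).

Analogous hues sit every 30° along the wheel.
265 + 30 = 295°
265 + 60 = 325°
265 + 90 = 355°
265 + 120 = 385 → 385 − 360 = 25°

295°, 325°, 355°, 25°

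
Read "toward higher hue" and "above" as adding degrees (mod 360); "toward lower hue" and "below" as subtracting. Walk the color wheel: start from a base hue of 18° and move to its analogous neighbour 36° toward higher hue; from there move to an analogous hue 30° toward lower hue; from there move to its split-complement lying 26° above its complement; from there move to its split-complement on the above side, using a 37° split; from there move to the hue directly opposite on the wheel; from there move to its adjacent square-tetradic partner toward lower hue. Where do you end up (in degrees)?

18 + 36 = 54°   (analog 36° ↑)
54 − 30 = 24°   (analog 30° ↓)
24 + 206 = 230°   (split-comp 26° ↑)
230 + 217 = 447 → 447 − 360 = 87°   (split-comp 37° ↑)
87 + 180 = 267°   (complement)
267 − 90 = 177°   (square ↓)

177°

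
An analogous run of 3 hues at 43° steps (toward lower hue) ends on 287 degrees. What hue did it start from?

2 steps of 43° (toward lower hue) give a net shift of −86°.
Start = end − shift: 287 + 86 = 373 → 373 − 360 = 13°

13°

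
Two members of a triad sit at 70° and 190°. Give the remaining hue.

A triad spaces three hues 120° apart.
The full set is {70°, 190°, 310°}.

310°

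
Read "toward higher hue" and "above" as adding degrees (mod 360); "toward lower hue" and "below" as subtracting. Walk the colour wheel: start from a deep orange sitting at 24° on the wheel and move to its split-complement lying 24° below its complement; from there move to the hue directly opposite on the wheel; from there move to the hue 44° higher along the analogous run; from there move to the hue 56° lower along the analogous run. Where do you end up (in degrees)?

348°

24 + 156 = 180°   (split-comp 24° ↓)
180 + 180 = 360 → 360 − 360 = 0°   (complement)
0 + 44 = 44°   (analog 44° ↑)
44 − 56 = -12 → -12 + 360 = 348°   (analog 56° ↓)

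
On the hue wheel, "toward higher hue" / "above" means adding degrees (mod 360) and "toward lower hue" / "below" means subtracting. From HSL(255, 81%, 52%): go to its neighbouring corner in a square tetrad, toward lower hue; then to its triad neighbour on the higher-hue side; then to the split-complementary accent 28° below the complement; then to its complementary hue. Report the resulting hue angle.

257°

255 − 90 = 165°   (square ↓)
165 + 120 = 285°   (triadic ↑)
285 + 152 = 437 → 437 − 360 = 77°   (split-comp 28° ↓)
77 + 180 = 257°   (complement)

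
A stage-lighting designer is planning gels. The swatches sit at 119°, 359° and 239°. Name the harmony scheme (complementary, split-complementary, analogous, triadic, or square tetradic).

triadic

Sort the hues: 119°, 239°, 359°.
Successive gaps around the wheel: 120°, 120°, 120°.
Three hues equally spaced 120° apart form a triad.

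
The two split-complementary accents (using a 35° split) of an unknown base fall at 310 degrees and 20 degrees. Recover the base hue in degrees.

165°

The accents sit 35° either side of the complement, so the complement is their short-arc midpoint on the wheel.
Short-arc midpoint of 310° and 20°: 345°.
Base is 180° from the complement: 345 − 180 = 165°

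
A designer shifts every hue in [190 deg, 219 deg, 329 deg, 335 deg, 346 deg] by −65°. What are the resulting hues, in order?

190 − 65 = 125°
219 − 65 = 154°
329 − 65 = 264°
335 − 65 = 270°
346 − 65 = 281°

125°, 154°, 264°, 270°, 281°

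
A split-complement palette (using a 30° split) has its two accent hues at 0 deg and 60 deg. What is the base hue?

210°

The accents sit 30° either side of the complement, so the complement is their short-arc midpoint on the wheel.
Short-arc midpoint of 0° and 60°: 30°.
Base is 180° from the complement: 30 − 180 = -150 → -150 + 360 = 210°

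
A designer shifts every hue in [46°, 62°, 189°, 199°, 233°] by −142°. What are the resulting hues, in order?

264°, 280°, 47°, 57°, 91°

46 − 142 = -96 → -96 + 360 = 264°
62 − 142 = -80 → -80 + 360 = 280°
189 − 142 = 47°
199 − 142 = 57°
233 − 142 = 91°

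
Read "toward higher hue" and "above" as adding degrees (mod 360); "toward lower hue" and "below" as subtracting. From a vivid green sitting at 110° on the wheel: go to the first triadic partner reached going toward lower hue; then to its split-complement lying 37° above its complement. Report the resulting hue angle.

triadic ↓ −120°: 110 − 120 = -10 → -10 + 360 = 350°
split-comp 37° ↑ +217°: 350 + 217 = 567 → 567 − 360 = 207°

207°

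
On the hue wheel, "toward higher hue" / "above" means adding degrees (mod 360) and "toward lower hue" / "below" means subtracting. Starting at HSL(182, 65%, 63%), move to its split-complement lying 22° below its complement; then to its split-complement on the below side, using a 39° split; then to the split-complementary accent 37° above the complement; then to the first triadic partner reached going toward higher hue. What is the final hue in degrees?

98°

split-comp 22° ↓ +158°: 182 + 158 = 340°
split-comp 39° ↓ +141°: 340 + 141 = 481 → 481 − 360 = 121°
split-comp 37° ↑ +217°: 121 + 217 = 338°
triadic ↑ +120°: 338 + 120 = 458 → 458 − 360 = 98°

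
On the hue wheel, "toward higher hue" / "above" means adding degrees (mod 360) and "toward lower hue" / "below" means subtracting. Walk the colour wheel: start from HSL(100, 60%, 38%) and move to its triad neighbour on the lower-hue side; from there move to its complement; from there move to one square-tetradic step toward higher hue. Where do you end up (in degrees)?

250°

triadic ↓ −120°: 100 − 120 = -20 → -20 + 360 = 340°
complement +180°: 340 + 180 = 520 → 520 − 360 = 160°
square ↑ +90°: 160 + 90 = 250°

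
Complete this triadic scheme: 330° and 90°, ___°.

210°

A triad places three hues 120° apart.
The full set through 90° is {90°, 210°, 330°}.
Given {90°, 330°}, the missing hue is 210°.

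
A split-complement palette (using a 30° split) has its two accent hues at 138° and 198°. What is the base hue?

The accents sit 30° either side of the complement, so the complement is their short-arc midpoint on the wheel.
Short-arc midpoint of 138° and 198°: 168°.
Base is 180° from the complement: 168 − 180 = -12 → -12 + 360 = 348°

348°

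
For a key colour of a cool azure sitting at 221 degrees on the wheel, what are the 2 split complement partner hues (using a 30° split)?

11° and 71°

Complement of 221 degrees: 221 + 180 = 401 → 401 − 360 = 41°
41 − 30 = 11°
41 + 30 = 71°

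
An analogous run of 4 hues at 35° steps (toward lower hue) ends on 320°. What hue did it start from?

65°

3 steps of 35° (toward lower hue) give a net shift of −105°.
Start = end − shift: 320 + 105 = 425 → 425 − 360 = 65°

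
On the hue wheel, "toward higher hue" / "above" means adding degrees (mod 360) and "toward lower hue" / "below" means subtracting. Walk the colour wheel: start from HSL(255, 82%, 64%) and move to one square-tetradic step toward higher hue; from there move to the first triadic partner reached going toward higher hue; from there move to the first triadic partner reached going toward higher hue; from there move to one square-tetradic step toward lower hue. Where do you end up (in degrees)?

135°

+90° (square ↑): 255 + 90 = 345°
+120° (triadic ↑): 345 + 120 = 465 → 465 − 360 = 105°
+120° (triadic ↑): 105 + 120 = 225°
−90° (square ↓): 225 − 90 = 135°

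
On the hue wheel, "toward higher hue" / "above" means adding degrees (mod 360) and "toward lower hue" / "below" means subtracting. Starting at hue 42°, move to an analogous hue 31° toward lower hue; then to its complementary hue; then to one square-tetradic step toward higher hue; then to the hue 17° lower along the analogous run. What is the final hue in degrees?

264°

42 − 31 = 11°   (analog 31° ↓)
11 + 180 = 191°   (complement)
191 + 90 = 281°   (square ↑)
281 − 17 = 264°   (analog 17° ↓)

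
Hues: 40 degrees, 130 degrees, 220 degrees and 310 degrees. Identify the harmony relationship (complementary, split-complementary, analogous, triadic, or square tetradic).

Sort the hues: 40°, 130°, 220°, 310°.
Successive gaps around the wheel: 90°, 90°, 90°, 90°.
Four hues every 90° form a square tetradic scheme.

square tetradic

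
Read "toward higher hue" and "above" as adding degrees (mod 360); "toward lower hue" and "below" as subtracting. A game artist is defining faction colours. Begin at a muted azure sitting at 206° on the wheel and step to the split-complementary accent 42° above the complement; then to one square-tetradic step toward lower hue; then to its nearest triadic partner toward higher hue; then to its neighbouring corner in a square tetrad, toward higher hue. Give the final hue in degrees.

188°

+222° (split-comp 42° ↑): 206 + 222 = 428 → 428 − 360 = 68°
−90° (square ↓): 68 − 90 = -22 → -22 + 360 = 338°
+120° (triadic ↑): 338 + 120 = 458 → 458 − 360 = 98°
+90° (square ↑): 98 + 90 = 188°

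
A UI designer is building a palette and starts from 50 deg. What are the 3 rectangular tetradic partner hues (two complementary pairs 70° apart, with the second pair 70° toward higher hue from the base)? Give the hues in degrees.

A rectangular tetradic uses two complementary pairs 70° apart: offsets 0°, 70°, 180°, 250°.
50 + 70 = 120°
50 + 180 = 230°
50 + 250 = 300°

120°, 230°, 300°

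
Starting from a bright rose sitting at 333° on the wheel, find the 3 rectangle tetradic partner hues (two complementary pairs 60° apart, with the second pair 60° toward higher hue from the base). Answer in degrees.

333 + 60 = 393 → 393 − 360 = 33°
333 + 180 = 513 → 513 − 360 = 153°
333 + 240 = 573 → 573 − 360 = 213°

33°, 153° and 213°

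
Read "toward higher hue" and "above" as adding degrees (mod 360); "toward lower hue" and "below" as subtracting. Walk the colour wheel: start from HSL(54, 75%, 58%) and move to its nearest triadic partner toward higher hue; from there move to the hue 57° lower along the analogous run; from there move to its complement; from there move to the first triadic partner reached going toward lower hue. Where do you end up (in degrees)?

+120° (triadic ↑): 54 + 120 = 174°
−57° (analog 57° ↓): 174 − 57 = 117°
+180° (complement): 117 + 180 = 297°
−120° (triadic ↓): 297 − 120 = 177°

177°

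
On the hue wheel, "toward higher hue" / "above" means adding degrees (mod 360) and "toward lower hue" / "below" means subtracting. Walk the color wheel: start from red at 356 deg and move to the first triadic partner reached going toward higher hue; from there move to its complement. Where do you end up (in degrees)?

296°

triadic ↑ +120°: 356 + 120 = 476 → 476 − 360 = 116°
complement +180°: 116 + 180 = 296°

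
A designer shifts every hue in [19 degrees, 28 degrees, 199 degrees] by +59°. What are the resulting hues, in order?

78°, 87°, 258°

19 + 59 = 78°
28 + 59 = 87°
199 + 59 = 258°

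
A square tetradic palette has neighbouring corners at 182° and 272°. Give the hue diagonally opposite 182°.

2°

A square tetradic scheme places four hues 90° apart; opposite corners are 180° apart.
182 + 180 = 362 → 362 − 360 = 2°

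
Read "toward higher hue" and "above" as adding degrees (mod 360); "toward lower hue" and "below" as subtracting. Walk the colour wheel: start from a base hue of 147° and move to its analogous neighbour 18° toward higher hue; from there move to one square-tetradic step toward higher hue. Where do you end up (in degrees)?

255°

analog 18° ↑ +18°: 147 + 18 = 165°
square ↑ +90°: 165 + 90 = 255°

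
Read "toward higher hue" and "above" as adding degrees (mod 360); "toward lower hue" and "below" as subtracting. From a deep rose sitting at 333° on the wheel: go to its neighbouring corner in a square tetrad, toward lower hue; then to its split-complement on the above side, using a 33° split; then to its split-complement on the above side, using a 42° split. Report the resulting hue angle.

318°

square ↓ −90°: 333 − 90 = 243°
split-comp 33° ↑ +213°: 243 + 213 = 456 → 456 − 360 = 96°
split-comp 42° ↑ +222°: 96 + 222 = 318°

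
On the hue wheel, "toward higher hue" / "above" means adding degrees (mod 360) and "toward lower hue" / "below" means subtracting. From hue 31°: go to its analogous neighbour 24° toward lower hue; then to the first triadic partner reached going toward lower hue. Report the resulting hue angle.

247°

31 − 24 = 7°   (analog 24° ↓)
7 − 120 = -113 → -113 + 360 = 247°   (triadic ↓)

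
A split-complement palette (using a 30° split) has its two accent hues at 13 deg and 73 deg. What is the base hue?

223°

The accents sit 30° either side of the complement, so the complement is their short-arc midpoint on the wheel.
Short-arc midpoint of 13° and 73°: 43°.
Base is 180° from the complement: 43 − 180 = -137 → -137 + 360 = 223°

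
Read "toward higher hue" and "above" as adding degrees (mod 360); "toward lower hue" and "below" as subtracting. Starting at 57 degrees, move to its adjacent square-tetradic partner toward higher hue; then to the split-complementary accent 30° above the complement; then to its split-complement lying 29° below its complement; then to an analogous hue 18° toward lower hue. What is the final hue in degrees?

130°

square ↑ +90°: 57 + 90 = 147°
split-comp 30° ↑ +210°: 147 + 210 = 357°
split-comp 29° ↓ +151°: 357 + 151 = 508 → 508 − 360 = 148°
analog 18° ↓ −18°: 148 − 18 = 130°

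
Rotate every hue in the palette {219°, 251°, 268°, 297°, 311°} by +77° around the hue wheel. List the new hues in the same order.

219 + 77 = 296°
251 + 77 = 328°
268 + 77 = 345°
297 + 77 = 374 → 374 − 360 = 14°
311 + 77 = 388 → 388 − 360 = 28°

296°, 328°, 345°, 14°, 28°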